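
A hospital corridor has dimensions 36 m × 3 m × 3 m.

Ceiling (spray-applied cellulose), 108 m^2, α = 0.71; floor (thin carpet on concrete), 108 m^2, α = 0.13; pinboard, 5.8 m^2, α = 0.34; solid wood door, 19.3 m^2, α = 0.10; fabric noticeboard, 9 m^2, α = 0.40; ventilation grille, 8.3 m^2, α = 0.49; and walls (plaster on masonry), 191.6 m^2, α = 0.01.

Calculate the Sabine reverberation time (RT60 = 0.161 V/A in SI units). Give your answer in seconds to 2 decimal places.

Summing Sᵢαᵢ: 76.680 + 14.040 + 1.972 + 1.930 + 3.600 + 4.067 + 1.916 → A = 104.205 sabins.
V = 36·3·3 = 324 m³.
Sabine: RT60 = 0.161 × 324 / 104.205 = 0.50 s.

0.50 sec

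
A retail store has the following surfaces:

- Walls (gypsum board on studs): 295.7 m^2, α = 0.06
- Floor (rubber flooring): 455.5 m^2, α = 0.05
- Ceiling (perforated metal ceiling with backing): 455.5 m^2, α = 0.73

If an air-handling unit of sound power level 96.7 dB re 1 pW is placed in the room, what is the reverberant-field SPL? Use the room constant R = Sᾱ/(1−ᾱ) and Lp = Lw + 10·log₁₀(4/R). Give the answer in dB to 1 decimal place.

A = 373.032 sabins; S = 1206.7 m^2.
ᾱ = 373.032/1206.7 = 0.3091; R = Sᾱ/(1−ᾱ) = 373.032/(1−0.3091) = 539.922 m^2.
Lp = Lw + 10 log₁₀(4/R) = 96.7 -21.30 = 75.4 dB.

75.4 dB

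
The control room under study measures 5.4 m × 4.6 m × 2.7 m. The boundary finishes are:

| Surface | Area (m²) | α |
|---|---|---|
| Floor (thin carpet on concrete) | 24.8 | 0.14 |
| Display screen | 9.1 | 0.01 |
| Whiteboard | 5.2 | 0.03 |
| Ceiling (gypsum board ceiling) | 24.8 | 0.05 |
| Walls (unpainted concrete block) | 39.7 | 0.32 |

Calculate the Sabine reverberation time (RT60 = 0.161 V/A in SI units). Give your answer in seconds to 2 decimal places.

0.61 sec

Equivalent absorption area: A = 24.8·0.14 + 9.1·0.01 + 5.2·0.03 + 24.8·0.05 + 39.7·0.32 = 17.663 m².
Volume V = 5.4 × 4.6 × 2.7 = 67.068 m³.
T = 0.161 V/A = 0.161·67.068/17.663 = 0.61 s.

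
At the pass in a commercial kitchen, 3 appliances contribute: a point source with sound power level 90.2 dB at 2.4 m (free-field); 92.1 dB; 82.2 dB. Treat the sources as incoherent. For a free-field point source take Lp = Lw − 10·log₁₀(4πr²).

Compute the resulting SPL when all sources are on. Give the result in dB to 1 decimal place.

Source at 2.4 m: Lp = 90.2 − 10·log₁₀(4π·2.4²) = 90.2 − 10·log₁₀(72.382) = 71.6 dB.
Sum in the linear (power) domain: Σ 10^(Lᵢ/10) = 10^(71.6/10) + 10^(92.1/10) + 10^(82.2/10) = 1.802e+09.
Combined level = 10 log₁₀(1.802e+09) = 92.6 dB.

92.6 dB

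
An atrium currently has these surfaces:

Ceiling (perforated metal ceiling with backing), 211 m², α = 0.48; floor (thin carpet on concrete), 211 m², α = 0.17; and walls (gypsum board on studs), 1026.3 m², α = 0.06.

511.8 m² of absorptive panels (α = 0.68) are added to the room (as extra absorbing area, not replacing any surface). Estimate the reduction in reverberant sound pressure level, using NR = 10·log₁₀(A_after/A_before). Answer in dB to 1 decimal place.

4.4 dB

A_before = Σ Sᵢαᵢ = 211×0.48 + 211×0.17 + 1026.3×0.06 = 198.728 sabins.
Treatment contributes 511.8·0.68 = 348.024 sabins.
New total A_after = 546.752 sabins.
Reduction = 10 log₁₀(A_after/A_before) = 10 log₁₀(2.7513) = 4.4 dB.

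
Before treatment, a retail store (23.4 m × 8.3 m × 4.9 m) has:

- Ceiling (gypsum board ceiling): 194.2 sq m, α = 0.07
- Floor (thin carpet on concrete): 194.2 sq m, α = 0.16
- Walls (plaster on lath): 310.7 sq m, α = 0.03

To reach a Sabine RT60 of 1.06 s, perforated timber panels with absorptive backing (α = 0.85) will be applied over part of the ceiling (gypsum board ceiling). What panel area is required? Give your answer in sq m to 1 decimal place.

116.1

Equivalent absorption area: A₁ = 194.2*0.07 + 194.2*0.16 + 310.7*0.03 = 53.987 sq m.
Required A₂ = 0.161·951.678/1.06 = 144.547 sabins.
Absorption to add: 144.547 − 53.987 = 90.560 sabins.
Net gain per sq m: Δα = 0.85 − 0.07 = 0.78.
Area = ΔA/Δα = 90.560/0.78 = 116.1 sq m.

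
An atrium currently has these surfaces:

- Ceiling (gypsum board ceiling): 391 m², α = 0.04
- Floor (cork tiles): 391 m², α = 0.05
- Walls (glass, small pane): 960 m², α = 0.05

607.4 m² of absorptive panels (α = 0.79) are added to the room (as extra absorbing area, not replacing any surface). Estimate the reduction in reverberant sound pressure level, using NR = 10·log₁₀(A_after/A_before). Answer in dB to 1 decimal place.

8.3 dB

Summing Sᵢαᵢ: 15.640 + 19.550 + 48.000 → A_before = 83.190 sabins.
Added absorption = 607.4 × 0.79 = 479.846 sabins.
A_after = 83.190 + 479.846 = 563.036 sabins.
Reduction = 10 log₁₀(A_after/A_before) = 10 log₁₀(6.7681) = 8.3 dB.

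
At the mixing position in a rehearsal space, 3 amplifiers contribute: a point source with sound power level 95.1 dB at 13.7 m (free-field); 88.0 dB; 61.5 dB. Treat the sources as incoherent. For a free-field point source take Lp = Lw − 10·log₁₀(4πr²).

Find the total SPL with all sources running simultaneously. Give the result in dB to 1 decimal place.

88.0 dB

Source at 13.7 m: Lp = 95.1 − 10·log₁₀(4π·13.7²) = 95.1 − 10·log₁₀(2358.582) = 61.4 dB.
Converting to relative power and adding: 10^(61.4/10) + 10^(88.0/10) + 10^(61.5/10) = 6.338e+08.
Combined level = 10 log₁₀(6.338e+08) = 88.0 dB.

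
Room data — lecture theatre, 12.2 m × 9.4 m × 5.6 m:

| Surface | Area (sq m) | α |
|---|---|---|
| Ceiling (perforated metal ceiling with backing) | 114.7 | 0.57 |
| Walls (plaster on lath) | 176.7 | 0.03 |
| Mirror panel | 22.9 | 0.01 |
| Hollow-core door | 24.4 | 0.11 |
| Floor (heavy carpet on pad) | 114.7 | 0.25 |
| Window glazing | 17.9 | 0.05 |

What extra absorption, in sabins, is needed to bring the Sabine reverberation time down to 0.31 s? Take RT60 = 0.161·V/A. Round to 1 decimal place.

Summing Sᵢαᵢ: 65.379 + 5.301 + 0.229 + 2.684 + 28.675 + 0.895 → A₁ = 103.163 sabins.
For T = 0.31 s, need A₂ = 0.161·V/T = 0.161·642.208/0.31 = 333.534 sabins.
ΔA = A₂ − A₁ = 333.534 − 103.163 = 230.4 sabins.

230.4 sabins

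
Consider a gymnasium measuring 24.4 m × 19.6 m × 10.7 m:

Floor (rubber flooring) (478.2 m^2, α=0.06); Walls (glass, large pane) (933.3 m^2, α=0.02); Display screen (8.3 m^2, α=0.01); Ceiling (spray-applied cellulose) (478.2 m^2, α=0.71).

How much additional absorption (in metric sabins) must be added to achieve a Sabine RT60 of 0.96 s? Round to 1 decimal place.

471.2 sabins

A₁ = Σ Sᵢαᵢ = 478.2*0.06 + 933.3*0.02 + 8.3*0.01 + 478.2*0.71 = 386.963 sabins.
V = 5117.168 m³. Required absorption A₂ = 0.161 × 5117.168 / 0.96 = 858.192 sabins.
ΔA = A₂ − A₁ = 858.192 − 386.963 = 471.2 sabins.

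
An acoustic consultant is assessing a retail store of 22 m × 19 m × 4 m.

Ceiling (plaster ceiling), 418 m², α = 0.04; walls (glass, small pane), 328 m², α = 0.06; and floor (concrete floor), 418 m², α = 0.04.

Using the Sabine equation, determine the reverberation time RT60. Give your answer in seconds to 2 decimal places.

5.07 seconds

Equivalent absorption area: A = 418·0.04 + 328·0.06 + 418·0.04 = 53.120 m².
Room volume: 1672 m³.
Sabine: RT60 = 0.161 × 1672 / 53.120 = 5.07 s.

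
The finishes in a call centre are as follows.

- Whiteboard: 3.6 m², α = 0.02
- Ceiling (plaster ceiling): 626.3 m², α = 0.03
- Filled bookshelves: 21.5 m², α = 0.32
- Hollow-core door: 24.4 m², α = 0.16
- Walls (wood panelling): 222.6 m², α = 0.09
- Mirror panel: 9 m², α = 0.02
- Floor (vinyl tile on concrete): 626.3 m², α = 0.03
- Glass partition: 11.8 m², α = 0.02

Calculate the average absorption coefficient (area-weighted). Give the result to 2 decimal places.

S = Σ Sᵢ = 3.6 + 626.3 + 21.5 + 24.4 + 222.6 + 9 + 626.3 + 11.8 = 1545.5 m².
A = 3.6·0.02 + 626.3·0.03 + 21.5·0.32 + 24.4·0.16 + 222.6·0.09 + 9·0.02 + 626.3·0.03 + 11.8·0.02 = 68.884 sabins.
ᾱ = A/S = 0.04.

0.04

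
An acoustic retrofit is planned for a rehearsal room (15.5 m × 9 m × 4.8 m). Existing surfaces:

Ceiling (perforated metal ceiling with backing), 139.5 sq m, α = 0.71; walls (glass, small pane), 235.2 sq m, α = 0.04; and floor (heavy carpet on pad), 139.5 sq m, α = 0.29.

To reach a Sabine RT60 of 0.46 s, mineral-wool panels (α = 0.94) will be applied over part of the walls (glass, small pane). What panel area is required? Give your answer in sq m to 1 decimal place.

94.9

Summing Sᵢαᵢ: 99.045 + 9.408 + 40.455 → A₁ = 148.908 sabins.
V = 669.6 m³. Target absorption A₂ = 0.161 × 669.6 / 0.46 = 234.360 sabins.
Absorption to add: 234.360 − 148.908 = 85.452 sabins.
Each sq m of panel replacing the walls (glass, small pane) adds (0.94 − 0.04) = 0.90 sabins.
Area = ΔA/Δα = 85.452/0.90 = 94.9 sq m.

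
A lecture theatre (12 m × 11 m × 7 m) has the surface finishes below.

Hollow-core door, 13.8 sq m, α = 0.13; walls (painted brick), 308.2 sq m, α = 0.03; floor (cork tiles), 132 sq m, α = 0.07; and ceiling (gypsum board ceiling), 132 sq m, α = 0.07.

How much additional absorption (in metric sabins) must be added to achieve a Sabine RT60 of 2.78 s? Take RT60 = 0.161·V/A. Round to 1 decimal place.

24.0 sabins

Summing Sᵢαᵢ: 1.794 + 9.246 + 9.240 + 9.240 → A₁ = 29.520 sabins.
Target A₂ = 0.161·924/2.78 = 53.512 sabins (V = 924 m³).
ΔA = A₂ − A₁ = 53.512 − 29.520 = 24.0 sabins.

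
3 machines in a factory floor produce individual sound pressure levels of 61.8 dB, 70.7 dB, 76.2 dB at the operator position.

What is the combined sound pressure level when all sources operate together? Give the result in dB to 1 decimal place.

77.4 dB

Σ 10^(Lᵢ/10) = 5.495e+07.
Combined level = 10 log₁₀(5.495e+07) = 77.4 dB.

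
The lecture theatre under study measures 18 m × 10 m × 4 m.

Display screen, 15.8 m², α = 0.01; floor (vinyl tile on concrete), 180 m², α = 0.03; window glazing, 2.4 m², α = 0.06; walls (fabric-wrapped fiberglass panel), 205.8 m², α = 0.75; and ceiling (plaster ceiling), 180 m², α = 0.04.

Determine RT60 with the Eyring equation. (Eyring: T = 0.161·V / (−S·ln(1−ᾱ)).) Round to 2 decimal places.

Total surface area S = 15.8 + 180 + 2.4 + 205.8 + 180 = 584.0 m².
Absorption A = 15.8·0.01 + 180·0.03 + 2.4·0.06 + 205.8·0.75 + 180·0.04 = 167.252 sabins.
ᾱ = 167.252 / 584.0 = 0.2864.
−S·ln(1−ᾱ) = −584.0 × ln(1 − 0.2864) = 197.061.
V = 18 × 10 × 4 = 720 m³.
T = 0.161·V/[−S·ln(1−ᾱ)] = 0.161·720/197.061 = 0.59 s.

0.59 sec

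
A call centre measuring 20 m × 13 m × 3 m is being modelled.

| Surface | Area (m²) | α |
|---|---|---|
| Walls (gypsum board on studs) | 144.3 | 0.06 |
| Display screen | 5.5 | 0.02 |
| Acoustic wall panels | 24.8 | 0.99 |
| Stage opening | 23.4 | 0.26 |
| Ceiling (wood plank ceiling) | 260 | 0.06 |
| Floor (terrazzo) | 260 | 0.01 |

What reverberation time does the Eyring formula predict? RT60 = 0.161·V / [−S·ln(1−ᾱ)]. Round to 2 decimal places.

Total surface area S = 144.3 + 5.5 + 24.8 + 23.4 + 260 + 260 = 718.0 m².
Σ(Sᵢαᵢ) = 144.3×0.06 + 5.5×0.02 + 24.8×0.99 + 23.4×0.26 + 260×0.06 + 260×0.01 = 57.604.
ᾱ = 57.604 / 718.0 = 0.0802.
−S·ln(1−ᾱ) = −718.0 × ln(1 − 0.0802) = 60.024.
V = 20 × 13 × 3 = 780 m³.
RT60 = 0.161 × 780 / 60.024 = 2.09 s.

2.09 s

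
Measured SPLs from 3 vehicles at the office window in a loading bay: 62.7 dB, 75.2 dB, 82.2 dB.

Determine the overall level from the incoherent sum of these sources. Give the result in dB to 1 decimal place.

83.0 dB

Sum in the linear (power) domain: Σ 10^(Lᵢ/10) = 10^(62.7/10) + 10^(75.2/10) + 10^(82.2/10) = 2.009e+08.
Combined level = 10 log₁₀(2.009e+08) = 83.0 dB.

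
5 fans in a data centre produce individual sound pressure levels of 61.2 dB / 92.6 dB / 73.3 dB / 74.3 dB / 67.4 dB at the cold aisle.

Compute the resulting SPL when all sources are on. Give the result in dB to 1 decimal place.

Σ 10^(Lᵢ/10) = 1.875e+09.
Back to dB: 10·log₁₀ Σ = 92.7 dB.

92.7 dB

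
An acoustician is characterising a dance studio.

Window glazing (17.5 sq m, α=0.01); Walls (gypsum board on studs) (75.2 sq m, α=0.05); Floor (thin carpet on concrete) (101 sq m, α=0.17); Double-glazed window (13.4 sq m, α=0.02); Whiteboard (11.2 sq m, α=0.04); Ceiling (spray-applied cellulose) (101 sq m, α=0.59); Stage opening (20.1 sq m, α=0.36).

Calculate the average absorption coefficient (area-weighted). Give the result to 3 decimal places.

Total surface area S = 339.4 sq m.
A = 17.5·0.01 + 75.2·0.05 + 101·0.17 + 13.4·0.02 + 11.2·0.04 + 101·0.59 + 20.1·0.36 = 88.647 sabins.
ᾱ = A/S = 0.261.

0.261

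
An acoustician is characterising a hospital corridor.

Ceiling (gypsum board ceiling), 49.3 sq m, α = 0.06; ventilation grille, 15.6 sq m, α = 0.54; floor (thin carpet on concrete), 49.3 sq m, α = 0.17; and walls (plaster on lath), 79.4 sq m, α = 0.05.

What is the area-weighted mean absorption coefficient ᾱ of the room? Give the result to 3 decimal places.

Total surface area S = 193.6 sq m.
Σ(Sᵢαᵢ) = 49.3×0.06 + 15.6×0.54 + 49.3×0.17 + 79.4×0.05 = 23.733.
ᾱ = 23.733 / 193.6 = 0.123.

0.123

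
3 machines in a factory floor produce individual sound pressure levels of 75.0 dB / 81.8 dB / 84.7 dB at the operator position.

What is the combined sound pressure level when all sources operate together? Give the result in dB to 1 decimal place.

86.8 dB

Sum in the linear (power) domain: Σ 10^(Lᵢ/10) = 10^(75.0/10) + 10^(81.8/10) + 10^(84.7/10) = 4.781e+08.
Back to dB: 10·log₁₀ Σ = 86.8 dB.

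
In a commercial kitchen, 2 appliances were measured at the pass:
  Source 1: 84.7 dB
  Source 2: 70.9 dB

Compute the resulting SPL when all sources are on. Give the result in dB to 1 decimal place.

84.9 dB

Σ 10^(Lᵢ/10) = 3.074e+08.
Back to dB: 10·log₁₀ Σ = 84.9 dB.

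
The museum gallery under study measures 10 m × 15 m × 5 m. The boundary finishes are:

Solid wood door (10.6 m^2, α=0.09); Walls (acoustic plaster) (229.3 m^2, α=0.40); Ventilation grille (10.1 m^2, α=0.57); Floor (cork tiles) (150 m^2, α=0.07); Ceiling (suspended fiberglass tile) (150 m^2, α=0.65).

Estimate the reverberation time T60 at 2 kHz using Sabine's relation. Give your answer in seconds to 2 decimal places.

A = Σ Sᵢαᵢ = 10.6×0.09 + 229.3×0.40 + 10.1×0.57 + 150×0.07 + 150×0.65 = 206.431 sabins.
Volume V = 10 × 15 × 5 = 750 m³.
T = 0.161 V/A = 0.161·750/206.431 = 0.58 s.

0.58 s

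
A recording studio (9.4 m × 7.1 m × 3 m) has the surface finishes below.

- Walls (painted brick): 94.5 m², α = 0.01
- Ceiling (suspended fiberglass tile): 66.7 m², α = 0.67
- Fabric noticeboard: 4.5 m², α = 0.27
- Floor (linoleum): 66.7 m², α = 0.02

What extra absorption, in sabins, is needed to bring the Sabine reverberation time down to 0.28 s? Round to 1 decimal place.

Summing Sᵢαᵢ: 0.945 + 44.689 + 1.215 + 1.334 → A₁ = 48.183 sabins.
For T = 0.28 s, need A₂ = 0.161·V/T = 0.161·200.22/0.28 = 115.126 sabins.
Shortfall: 115.126 − 48.183 = 66.9 sabins.

66.9 sabins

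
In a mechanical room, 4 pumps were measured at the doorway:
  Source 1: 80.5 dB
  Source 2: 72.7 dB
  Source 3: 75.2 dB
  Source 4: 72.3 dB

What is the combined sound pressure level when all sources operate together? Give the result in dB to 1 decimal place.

82.6 dB

Converting to relative power and adding: 10^(80.5/10) + 10^(72.7/10) + 10^(75.2/10) + 10^(72.3/10) = 1.809e+08.
L_total = 10·log₁₀(1.809e+08) = 82.6 dB.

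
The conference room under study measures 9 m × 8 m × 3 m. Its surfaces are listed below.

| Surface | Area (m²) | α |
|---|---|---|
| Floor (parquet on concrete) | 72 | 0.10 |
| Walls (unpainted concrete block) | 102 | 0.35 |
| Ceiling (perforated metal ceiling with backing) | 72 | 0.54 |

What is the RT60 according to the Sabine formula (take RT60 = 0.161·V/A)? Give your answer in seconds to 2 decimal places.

Total absorption A = 72*0.10 + 102*0.35 + 72*0.54
  = 7.200 + 35.700 + 38.880 = 81.780 m² sabins.
Volume V = 9 × 8 × 3 = 216 m³.
T = 0.161 V/A = 0.161·216/81.780 = 0.43 s.

0.43 seconds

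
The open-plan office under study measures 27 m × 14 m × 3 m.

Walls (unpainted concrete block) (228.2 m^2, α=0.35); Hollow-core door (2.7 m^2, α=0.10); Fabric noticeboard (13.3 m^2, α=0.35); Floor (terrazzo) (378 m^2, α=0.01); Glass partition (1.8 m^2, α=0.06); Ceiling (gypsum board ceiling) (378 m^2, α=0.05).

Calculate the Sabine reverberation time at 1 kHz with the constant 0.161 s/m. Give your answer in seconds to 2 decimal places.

Equivalent absorption area: A = 228.2·0.35 + 2.7·0.10 + 13.3·0.35 + 378·0.01 + 1.8·0.06 + 378·0.05 = 107.583 m^2.
Volume V = 27 × 14 × 3 = 1134 m³.
Sabine: RT60 = 0.161 × 1134 / 107.583 = 1.70 s.

1.70 s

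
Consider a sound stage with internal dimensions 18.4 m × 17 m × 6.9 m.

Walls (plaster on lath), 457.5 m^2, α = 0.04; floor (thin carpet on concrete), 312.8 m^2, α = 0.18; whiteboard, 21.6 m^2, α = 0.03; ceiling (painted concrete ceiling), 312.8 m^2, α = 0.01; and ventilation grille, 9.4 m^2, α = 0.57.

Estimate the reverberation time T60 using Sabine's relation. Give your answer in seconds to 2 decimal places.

4.15 sec

Summing Sᵢαᵢ: 18.300 + 56.304 + 0.648 + 3.128 + 5.358 → A = 83.738 sabins.
V = 18.4·17·6.9 = 2158.32 m³.
T = 0.161 V/A = 0.161·2158.32/83.738 = 4.15 s.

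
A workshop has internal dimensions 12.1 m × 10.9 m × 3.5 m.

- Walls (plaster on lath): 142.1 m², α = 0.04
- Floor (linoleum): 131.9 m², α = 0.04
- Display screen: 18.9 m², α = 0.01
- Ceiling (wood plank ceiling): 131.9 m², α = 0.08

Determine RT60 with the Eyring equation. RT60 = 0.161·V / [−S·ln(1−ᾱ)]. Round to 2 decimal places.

3.34 sec

Total surface area S = 142.1 + 131.9 + 18.9 + 131.9 = 424.8 m².
Absorption A = 142.1×0.04 + 131.9×0.04 + 18.9×0.01 + 131.9×0.08 = 21.701 sabins.
ᾱ = 21.701 / 424.8 = 0.0511.
−S·ln(1−ᾱ) = −424.8 × ln(1 − 0.0511) = 22.282.
V = 12.1 × 10.9 × 3.5 = 461.615 m³.
RT60 = 0.161 × 461.615 / 22.282 = 3.34 s.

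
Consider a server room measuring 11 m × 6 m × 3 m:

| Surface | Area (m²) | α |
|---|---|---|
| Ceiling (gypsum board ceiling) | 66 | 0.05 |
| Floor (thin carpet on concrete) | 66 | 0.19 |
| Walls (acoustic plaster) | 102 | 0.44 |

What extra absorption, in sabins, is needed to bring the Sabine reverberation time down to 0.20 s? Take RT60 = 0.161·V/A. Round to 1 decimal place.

98.7 sabins

Total absorption A₁ = 66*0.05 + 66*0.19 + 102*0.44
  = 3.300 + 12.540 + 44.880 = 60.720 m² sabins.
For T = 0.20 s, need A₂ = 0.161·V/T = 0.161·198/0.20 = 159.390 sabins.
Shortfall: 159.390 − 60.720 = 98.7 sabins.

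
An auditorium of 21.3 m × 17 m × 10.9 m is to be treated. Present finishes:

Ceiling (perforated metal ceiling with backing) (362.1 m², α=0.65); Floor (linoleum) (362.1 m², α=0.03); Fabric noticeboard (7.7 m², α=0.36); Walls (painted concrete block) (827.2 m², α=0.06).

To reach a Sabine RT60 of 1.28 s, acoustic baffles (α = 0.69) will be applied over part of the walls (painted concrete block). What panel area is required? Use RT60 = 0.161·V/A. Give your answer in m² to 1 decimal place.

Summing Sᵢαᵢ: 235.365 + 10.863 + 2.772 + 49.632 → A₁ = 298.632 sabins.
Required A₂ = 0.161·3946.89/1.28 = 496.445 sabins.
ΔA needed = 496.445 − 298.632 = 197.813 sabins.
Each m² of panel replacing the walls (painted concrete block) adds (0.69 − 0.06) = 0.63 sabins.
Panel area = 197.813 / 0.63 = 314.0 m².

314.0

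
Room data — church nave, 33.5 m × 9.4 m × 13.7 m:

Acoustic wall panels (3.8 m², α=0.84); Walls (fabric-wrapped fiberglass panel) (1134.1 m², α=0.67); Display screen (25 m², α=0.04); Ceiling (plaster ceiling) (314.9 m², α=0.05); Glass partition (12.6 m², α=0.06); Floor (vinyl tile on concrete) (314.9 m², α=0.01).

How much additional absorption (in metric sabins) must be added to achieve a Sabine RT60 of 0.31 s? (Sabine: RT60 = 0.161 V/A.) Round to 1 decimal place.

1456.9 sabins

Summing Sᵢαᵢ: 3.192 + 759.847 + 1.000 + 15.745 + 0.756 + 3.149 → A₁ = 783.689 sabins.
Target A₂ = 0.161·4314.13/0.31 = 2240.564 sabins (V = 4314.13 m³).
ΔA = A₂ − A₁ = 2240.564 − 783.689 = 1456.9 sabins.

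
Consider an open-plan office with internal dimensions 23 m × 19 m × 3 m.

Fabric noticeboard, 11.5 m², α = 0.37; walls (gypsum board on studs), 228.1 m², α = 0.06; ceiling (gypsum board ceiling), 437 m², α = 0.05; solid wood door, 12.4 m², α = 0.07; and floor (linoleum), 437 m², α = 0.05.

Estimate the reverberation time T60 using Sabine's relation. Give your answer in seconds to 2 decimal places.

Total absorption A = 11.5*0.37 + 228.1*0.06 + 437*0.05 + 12.4*0.07 + 437*0.05
  = 4.255 + 13.686 + 21.850 + 0.868 + 21.850 = 62.509 m² sabins.
Volume V = 23 × 19 × 3 = 1311 m³.
RT60 = 0.161 · V / A = 0.161 × 1311 / 62.509 = 3.38 s.

3.38 s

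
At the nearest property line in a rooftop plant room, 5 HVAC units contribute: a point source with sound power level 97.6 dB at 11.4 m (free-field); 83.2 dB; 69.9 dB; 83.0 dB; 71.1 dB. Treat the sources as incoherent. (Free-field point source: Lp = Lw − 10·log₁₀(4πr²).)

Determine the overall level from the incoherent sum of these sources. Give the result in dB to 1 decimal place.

Source at 11.4 m: Lp = 97.6 − 10·log₁₀(4π·11.4²) = 97.6 − 10·log₁₀(1633.126) = 65.5 dB.
Converting to relative power and adding: 10^(65.5/10) + 10^(83.2/10) + 10^(69.9/10) + 10^(83.0/10) + 10^(71.1/10) = 4.347e+08.
Back to dB: 10·log₁₀ Σ = 86.4 dB.

86.4 dB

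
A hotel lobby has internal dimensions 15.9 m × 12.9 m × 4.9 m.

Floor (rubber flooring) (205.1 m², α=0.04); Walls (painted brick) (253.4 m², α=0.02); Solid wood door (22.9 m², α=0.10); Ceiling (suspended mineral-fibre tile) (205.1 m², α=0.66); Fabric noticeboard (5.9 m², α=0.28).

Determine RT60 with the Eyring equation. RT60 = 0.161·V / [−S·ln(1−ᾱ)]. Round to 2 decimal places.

Total surface area S = 205.1 + 253.4 + 22.9 + 205.1 + 5.9 = 692.4 m².
Absorption A = 205.1·0.04 + 253.4·0.02 + 22.9·0.10 + 205.1·0.66 + 5.9·0.28 = 152.580 sabins.
ᾱ = 152.580 / 692.4 = 0.2204.
−S·ln(1−ᾱ) = −692.4 × ln(1 − 0.2204) = 172.390.
V = 15.9 × 12.9 × 4.9 = 1005.039 m³.
T = 0.161·V/[−S·ln(1−ᾱ)] = 0.161·1005.039/172.390 = 0.94 s.

0.94 s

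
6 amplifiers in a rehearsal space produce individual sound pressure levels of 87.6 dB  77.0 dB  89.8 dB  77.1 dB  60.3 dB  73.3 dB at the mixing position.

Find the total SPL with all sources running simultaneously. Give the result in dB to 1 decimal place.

92.2 dB

Sum in the linear (power) domain: Σ 10^(Lᵢ/10) = 10^(87.6/10) + 10^(77.0/10) + 10^(89.8/10) + 10^(77.1/10) + 10^(60.3/10) + 10^(73.3/10) = 1.654e+09.
Combined level = 10 log₁₀(1.654e+09) = 92.2 dB.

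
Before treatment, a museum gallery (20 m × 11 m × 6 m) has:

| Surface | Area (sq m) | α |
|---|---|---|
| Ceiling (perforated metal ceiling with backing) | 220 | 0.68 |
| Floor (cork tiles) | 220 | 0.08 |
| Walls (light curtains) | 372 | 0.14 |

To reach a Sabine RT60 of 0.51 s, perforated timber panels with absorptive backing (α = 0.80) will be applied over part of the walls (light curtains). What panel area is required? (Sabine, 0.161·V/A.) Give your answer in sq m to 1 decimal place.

299.1

Equivalent absorption area: A₁ = 220×0.68 + 220×0.08 + 372×0.14 = 219.280 sq m.
V = 1320 m³. Target absorption A₂ = 0.161 × 1320 / 0.51 = 416.706 sabins.
Absorption to add: 416.706 − 219.280 = 197.426 sabins.
Each sq m of panel replacing the walls (light curtains) adds (0.80 − 0.14) = 0.66 sabins.
Panel area = 197.426 / 0.66 = 299.1 sq m.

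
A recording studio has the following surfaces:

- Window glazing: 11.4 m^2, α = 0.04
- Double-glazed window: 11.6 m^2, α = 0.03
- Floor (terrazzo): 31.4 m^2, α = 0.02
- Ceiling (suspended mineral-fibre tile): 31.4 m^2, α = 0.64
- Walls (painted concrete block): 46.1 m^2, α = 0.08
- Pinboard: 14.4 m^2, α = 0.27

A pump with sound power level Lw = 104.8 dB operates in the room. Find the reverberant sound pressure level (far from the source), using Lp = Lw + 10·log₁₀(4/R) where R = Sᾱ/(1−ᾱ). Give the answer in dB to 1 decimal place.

95.2 dB

A = 29.104 sabins; S = 146.3 m^2.
ᾱ = 29.104/146.3 = 0.1989; R = Sᾱ/(1−ᾱ) = 29.104/(1−0.1989) = 36.330 m^2.
Lp = Lw + 10 log₁₀(4/R) = 104.8 -9.58 = 95.2 dB.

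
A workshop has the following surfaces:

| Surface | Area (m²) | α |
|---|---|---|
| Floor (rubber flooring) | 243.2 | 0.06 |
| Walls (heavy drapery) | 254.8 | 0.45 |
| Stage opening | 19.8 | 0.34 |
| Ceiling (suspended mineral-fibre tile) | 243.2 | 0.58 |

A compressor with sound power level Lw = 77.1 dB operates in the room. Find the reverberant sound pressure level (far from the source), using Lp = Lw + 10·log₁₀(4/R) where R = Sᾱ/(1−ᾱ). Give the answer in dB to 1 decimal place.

A = 277.040 sabins; S = 761.0 m².
ᾱ = 0.3640, so room constant R = A/(1−ᾱ) = 435.597 m².
Lp = 77.1 + 10·log₁₀(4/435.597) = 77.1 + (-20.37) = 56.7 dB.

56.7 dB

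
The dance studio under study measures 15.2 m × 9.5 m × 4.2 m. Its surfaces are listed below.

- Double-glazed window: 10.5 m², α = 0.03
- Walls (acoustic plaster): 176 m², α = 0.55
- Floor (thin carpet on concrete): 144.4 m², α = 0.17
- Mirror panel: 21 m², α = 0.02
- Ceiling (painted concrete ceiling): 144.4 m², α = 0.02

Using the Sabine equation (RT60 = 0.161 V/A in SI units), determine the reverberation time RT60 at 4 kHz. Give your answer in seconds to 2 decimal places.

A = Σ Sᵢαᵢ = 10.5·0.03 + 176·0.55 + 144.4·0.17 + 21·0.02 + 144.4·0.02 = 124.971 sabins.
Room volume: 606.48 m³.
T = 0.161 V/A = 0.161·606.48/124.971 = 0.78 s.

0.78 s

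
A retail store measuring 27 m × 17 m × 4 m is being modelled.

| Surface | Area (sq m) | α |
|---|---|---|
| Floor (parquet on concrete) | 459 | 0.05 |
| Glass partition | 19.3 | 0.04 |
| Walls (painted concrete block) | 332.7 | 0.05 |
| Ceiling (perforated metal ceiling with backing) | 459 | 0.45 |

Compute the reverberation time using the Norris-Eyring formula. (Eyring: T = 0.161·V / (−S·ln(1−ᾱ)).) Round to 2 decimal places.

1.08 sec

Total surface area S = 459 + 19.3 + 332.7 + 459 = 1270.0 sq m.
Σ(Sᵢαᵢ) = 459×0.05 + 19.3×0.04 + 332.7×0.05 + 459×0.45 = 246.907.
ᾱ = 246.907 / 1270.0 = 0.1944.
−S·ln(1−ᾱ) = −1270.0 × ln(1 − 0.1944) = 274.533.
V = 27 × 17 × 4 = 1836 m³.
T = 0.161·V/[−S·ln(1−ᾱ)] = 0.161·1836/274.533 = 1.08 s.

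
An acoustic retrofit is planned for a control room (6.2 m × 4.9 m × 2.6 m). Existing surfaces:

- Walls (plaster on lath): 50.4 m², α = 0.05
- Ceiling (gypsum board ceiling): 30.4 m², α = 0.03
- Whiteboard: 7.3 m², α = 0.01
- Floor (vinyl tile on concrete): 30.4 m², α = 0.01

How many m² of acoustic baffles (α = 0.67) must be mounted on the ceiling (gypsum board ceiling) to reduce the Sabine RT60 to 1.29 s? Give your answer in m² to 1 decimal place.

9.5

Summing Sᵢαᵢ: 2.520 + 0.912 + 0.073 + 0.304 → A₁ = 3.809 sabins.
Required A₂ = 0.161·78.988/1.29 = 9.858 sabins.
ΔA needed = 9.858 − 3.809 = 6.049 sabins.
Net gain per m²: Δα = 0.67 − 0.03 = 0.64.
Panel area = 6.049 / 0.64 = 9.5 m².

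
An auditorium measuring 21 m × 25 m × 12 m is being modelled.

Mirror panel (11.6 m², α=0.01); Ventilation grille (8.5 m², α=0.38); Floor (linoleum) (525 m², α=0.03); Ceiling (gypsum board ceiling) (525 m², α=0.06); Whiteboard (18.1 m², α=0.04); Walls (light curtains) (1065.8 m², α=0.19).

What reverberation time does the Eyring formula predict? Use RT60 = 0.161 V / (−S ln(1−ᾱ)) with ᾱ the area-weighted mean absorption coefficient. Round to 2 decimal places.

Total surface area S = 11.6 + 8.5 + 525 + 525 + 18.1 + 1065.8 = 2154.0 m².
Σ(Sᵢαᵢ) = 11.6·0.01 + 8.5·0.38 + 525·0.03 + 525·0.06 + 18.1·0.04 + 1065.8·0.19 = 253.822.
Mean coefficient ᾱ = A/S = 0.1178.
Eyring denominator: −S ln(1−ᾱ) = 269.975.
V = 21 × 25 × 12 = 6300 m³.
T = 0.161·V/[−S·ln(1−ᾱ)] = 0.161·6300/269.975 = 3.76 s.

3.76 s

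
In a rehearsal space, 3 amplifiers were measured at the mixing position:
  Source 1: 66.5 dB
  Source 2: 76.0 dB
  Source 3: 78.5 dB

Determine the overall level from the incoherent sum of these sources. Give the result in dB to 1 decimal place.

Converting to relative power and adding: 10^(66.5/10) + 10^(76.0/10) + 10^(78.5/10) = 1.151e+08.
L_total = 10·log₁₀(1.151e+08) = 80.6 dB.

80.6 dB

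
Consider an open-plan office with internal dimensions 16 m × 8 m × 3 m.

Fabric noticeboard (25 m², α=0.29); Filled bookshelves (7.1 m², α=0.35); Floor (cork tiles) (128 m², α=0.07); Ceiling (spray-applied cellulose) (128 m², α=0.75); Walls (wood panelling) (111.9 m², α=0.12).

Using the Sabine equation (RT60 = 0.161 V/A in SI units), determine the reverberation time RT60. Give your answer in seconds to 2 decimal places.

Total absorption A = 25·0.29 + 7.1·0.35 + 128·0.07 + 128·0.75 + 111.9·0.12
  = 7.250 + 2.485 + 8.960 + 96.000 + 13.428 = 128.123 m² sabins.
Room volume: 384 m³.
RT60 = 0.161 · V / A = 0.161 × 384 / 128.123 = 0.48 s.

0.48 s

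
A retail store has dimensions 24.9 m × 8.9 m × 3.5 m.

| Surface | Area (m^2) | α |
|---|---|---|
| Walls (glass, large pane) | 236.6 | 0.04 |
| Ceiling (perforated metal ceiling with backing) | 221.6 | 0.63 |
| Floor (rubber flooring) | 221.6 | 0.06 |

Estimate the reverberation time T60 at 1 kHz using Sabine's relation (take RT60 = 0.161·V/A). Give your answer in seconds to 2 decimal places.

A = Σ Sᵢαᵢ = 236.6*0.04 + 221.6*0.63 + 221.6*0.06 = 162.368 sabins.
V = 24.9·8.9·3.5 = 775.635 m³.
RT60 = 0.161 · V / A = 0.161 × 775.635 / 162.368 = 0.77 s.

0.77 s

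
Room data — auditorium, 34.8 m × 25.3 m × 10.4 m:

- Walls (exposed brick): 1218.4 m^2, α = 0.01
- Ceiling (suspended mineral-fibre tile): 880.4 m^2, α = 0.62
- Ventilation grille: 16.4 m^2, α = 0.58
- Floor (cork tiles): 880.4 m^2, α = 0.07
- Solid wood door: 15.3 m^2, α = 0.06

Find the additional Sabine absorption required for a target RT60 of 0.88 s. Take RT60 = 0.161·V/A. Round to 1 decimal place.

A₁ = Σ Sᵢαᵢ = 1218.4·0.01 + 880.4·0.62 + 16.4·0.58 + 880.4·0.07 + 15.3·0.06 = 630.090 sabins.
V = 9156.576 m³. Required absorption A₂ = 0.161 × 9156.576 / 0.88 = 1675.237 sabins.
Shortfall: 1675.237 − 630.090 = 1045.1 sabins.

1045.1 sabins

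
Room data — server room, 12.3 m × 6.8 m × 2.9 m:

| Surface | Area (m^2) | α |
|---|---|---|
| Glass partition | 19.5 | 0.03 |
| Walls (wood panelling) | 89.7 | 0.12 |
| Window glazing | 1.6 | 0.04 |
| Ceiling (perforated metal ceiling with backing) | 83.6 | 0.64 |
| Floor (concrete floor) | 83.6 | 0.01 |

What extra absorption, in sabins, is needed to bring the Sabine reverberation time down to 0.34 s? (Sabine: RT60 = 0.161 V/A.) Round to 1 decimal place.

Equivalent absorption area: A₁ = 19.5·0.03 + 89.7·0.12 + 1.6·0.04 + 83.6·0.64 + 83.6·0.01 = 65.753 m^2.
For T = 0.34 s, need A₂ = 0.161·V/T = 0.161·242.556/0.34 = 114.857 sabins.
ΔA = A₂ − A₁ = 114.857 − 65.753 = 49.1 sabins.

49.1 sabins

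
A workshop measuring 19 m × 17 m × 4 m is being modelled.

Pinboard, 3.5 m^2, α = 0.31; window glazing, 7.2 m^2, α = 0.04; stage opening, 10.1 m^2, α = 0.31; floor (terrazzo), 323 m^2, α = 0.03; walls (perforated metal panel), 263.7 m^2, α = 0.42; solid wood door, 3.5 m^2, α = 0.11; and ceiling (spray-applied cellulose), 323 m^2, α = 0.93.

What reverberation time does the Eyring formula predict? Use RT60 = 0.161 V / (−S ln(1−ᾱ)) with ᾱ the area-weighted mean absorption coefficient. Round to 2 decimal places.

0.37 seconds

S = Σ Sᵢ = 934.0 m^2.
Absorption A = 3.5×0.31 + 7.2×0.04 + 10.1×0.31 + 323×0.03 + 263.7×0.42 + 3.5×0.11 + 323×0.93 = 425.723 sabins.
ᾱ = 425.723 / 934.0 = 0.4558.
−S·ln(1−ᾱ) = −934.0 × ln(1 − 0.4558) = 568.282.
V = 19 × 17 × 4 = 1292 m³.
RT60 = 0.161 × 1292 / 568.282 = 0.37 s.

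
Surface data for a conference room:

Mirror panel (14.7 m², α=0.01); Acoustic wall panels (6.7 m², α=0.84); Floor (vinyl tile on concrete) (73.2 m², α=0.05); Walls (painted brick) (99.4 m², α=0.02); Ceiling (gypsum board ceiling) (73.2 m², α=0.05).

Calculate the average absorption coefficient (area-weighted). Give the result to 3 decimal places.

0.056

Total surface area S = 267.2 m².
A = 14.7·0.01 + 6.7·0.84 + 73.2·0.05 + 99.4·0.02 + 73.2·0.05 = 15.083 sabins.
ᾱ = A/S = 0.056.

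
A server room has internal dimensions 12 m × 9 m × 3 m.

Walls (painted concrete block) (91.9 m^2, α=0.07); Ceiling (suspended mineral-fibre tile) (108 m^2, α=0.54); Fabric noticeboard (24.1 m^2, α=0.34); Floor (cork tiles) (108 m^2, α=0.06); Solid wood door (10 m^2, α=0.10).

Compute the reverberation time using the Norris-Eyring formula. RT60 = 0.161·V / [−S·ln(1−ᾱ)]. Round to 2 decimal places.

S = Σ Sᵢ = 342.0 m^2.
Σ(Sᵢαᵢ) = 91.9·0.07 + 108·0.54 + 24.1·0.34 + 108·0.06 + 10·0.10 = 80.427.
ᾱ = 80.427 / 342.0 = 0.2352.
Eyring denominator: −S ln(1−ᾱ) = 91.704.
V = 12 × 9 × 3 = 324 m³.
T = 0.161·V/[−S·ln(1−ᾱ)] = 0.161·324/91.704 = 0.57 s.

0.57 s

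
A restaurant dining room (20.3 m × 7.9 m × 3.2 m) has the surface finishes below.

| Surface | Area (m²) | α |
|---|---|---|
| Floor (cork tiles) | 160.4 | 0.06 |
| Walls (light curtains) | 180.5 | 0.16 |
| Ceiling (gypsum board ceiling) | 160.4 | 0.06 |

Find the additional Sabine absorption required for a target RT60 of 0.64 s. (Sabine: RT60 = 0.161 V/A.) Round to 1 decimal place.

81.0 sabins

Equivalent absorption area: A₁ = 160.4*0.06 + 180.5*0.16 + 160.4*0.06 = 48.128 m².
Target A₂ = 0.161·513.184/0.64 = 129.098 sabins (V = 513.184 m³).
Shortfall: 129.098 − 48.128 = 81.0 sabins.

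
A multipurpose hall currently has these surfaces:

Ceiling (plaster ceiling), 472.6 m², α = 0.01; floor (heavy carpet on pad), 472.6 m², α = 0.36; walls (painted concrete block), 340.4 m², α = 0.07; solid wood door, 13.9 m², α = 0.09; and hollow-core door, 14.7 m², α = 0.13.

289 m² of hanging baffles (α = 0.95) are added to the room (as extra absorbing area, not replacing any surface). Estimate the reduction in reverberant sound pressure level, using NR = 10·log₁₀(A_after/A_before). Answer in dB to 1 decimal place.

3.7 dB

A_before = Σ Sᵢαᵢ = 472.6*0.01 + 472.6*0.36 + 340.4*0.07 + 13.9*0.09 + 14.7*0.13 = 201.852 sabins.
Added absorption = 289 × 0.95 = 274.550 sabins.
New total A_after = 476.402 sabins.
Reduction = 10 log₁₀(A_after/A_before) = 10 log₁₀(2.3602) = 3.7 dB.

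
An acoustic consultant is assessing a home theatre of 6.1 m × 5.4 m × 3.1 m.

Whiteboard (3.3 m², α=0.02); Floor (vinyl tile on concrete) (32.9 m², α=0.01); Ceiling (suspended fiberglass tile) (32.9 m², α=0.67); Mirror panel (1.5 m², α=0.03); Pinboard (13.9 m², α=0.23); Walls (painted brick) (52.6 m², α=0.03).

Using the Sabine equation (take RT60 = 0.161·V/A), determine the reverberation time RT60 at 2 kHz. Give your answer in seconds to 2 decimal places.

A = Σ Sᵢαᵢ = 3.3*0.02 + 32.9*0.01 + 32.9*0.67 + 1.5*0.03 + 13.9*0.23 + 52.6*0.03 = 27.258 sabins.
Volume V = 6.1 × 5.4 × 3.1 = 102.114 m³.
T = 0.161 V/A = 0.161·102.114/27.258 = 0.60 s.

0.60 s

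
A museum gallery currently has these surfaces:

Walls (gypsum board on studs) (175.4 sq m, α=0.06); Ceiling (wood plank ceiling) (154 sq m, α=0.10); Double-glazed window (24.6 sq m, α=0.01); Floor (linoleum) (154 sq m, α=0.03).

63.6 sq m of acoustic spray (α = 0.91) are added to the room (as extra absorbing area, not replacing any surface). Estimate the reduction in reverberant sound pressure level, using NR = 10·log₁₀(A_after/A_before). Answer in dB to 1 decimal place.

Total absorption A_before = 175.4·0.06 + 154·0.10 + 24.6·0.01 + 154·0.03
  = 10.524 + 15.400 + 0.246 + 4.620 = 30.790 sq m sabins.
Treatment contributes 63.6·0.91 = 57.876 sabins.
New total A_after = 88.666 sabins.
NR = 10·log₁₀(88.666/30.790) = 4.6 dB.

4.6 dB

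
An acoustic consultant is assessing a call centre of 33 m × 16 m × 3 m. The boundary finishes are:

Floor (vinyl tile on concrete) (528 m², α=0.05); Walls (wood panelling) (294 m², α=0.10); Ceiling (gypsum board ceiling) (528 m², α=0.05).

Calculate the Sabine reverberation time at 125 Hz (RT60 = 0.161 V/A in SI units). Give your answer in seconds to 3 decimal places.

Summing Sᵢαᵢ: 26.400 + 29.400 + 26.400 → A = 82.200 sabins.
V = 33·16·3 = 1584 m³.
T = 0.161 V/A = 0.161·1584/82.200 = 3.102 s.

3.102 sec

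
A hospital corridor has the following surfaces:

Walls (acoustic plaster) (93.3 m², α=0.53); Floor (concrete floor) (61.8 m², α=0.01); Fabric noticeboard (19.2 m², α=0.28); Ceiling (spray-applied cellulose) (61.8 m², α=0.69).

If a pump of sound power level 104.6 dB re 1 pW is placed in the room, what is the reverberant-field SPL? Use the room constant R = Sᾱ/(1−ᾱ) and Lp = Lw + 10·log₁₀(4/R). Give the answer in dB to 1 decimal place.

A = 98.085 sabins; S = 236.1 m².
ᾱ = 0.4154, so room constant R = A/(1−ᾱ) = 167.781 m².
Lp = Lw + 10 log₁₀(4/R) = 104.6 -16.23 = 88.4 dB.

88.4 dB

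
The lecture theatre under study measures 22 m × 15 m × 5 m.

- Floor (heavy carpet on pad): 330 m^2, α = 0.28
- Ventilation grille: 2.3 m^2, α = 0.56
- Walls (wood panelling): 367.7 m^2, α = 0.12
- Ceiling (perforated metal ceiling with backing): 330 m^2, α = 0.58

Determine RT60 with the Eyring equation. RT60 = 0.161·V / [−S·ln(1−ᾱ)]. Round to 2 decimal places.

0.67 s

S = Σ Sᵢ = 1030.0 m^2.
Σ(Sᵢαᵢ) = 330×0.28 + 2.3×0.56 + 367.7×0.12 + 330×0.58 = 329.212.
ᾱ = 329.212 / 1030.0 = 0.3196.
−S·ln(1−ᾱ) = −1030.0 × ln(1 − 0.3196) = 396.627.
V = 22 × 15 × 5 = 1650 m³.
T = 0.161·V/[−S·ln(1−ᾱ)] = 0.161·1650/396.627 = 0.67 s.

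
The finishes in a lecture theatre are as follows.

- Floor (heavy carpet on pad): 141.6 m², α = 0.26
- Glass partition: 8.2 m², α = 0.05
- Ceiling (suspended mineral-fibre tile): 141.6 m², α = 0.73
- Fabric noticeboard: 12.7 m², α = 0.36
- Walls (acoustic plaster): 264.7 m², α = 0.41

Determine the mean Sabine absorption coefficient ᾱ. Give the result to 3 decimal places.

S = Σ Sᵢ = 141.6 + 8.2 + 141.6 + 12.7 + 264.7 = 568.8 m².
Weighted sum Σ Sα = 253.693.
ᾱ = 253.693 / 568.8 = 0.446.

0.446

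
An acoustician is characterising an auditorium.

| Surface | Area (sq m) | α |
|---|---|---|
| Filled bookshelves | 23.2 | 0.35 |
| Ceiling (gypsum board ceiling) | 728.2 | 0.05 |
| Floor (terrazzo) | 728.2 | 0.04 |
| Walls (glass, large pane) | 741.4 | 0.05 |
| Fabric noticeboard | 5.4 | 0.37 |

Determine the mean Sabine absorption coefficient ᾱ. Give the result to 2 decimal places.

S = Σ Sᵢ = 23.2 + 728.2 + 728.2 + 741.4 + 5.4 = 2226.4 sq m.
Σ(Sᵢαᵢ) = 23.2×0.35 + 728.2×0.05 + 728.2×0.04 + 741.4×0.05 + 5.4×0.37 = 112.726.
ᾱ = 112.726 / 2226.4 = 0.05.

0.05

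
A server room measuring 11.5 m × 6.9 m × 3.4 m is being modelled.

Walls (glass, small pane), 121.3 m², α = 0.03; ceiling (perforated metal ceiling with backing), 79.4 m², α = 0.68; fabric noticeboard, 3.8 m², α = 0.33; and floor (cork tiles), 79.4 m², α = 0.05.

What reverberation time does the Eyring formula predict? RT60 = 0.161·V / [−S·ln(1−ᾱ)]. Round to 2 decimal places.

0.61 sec

Total surface area S = 121.3 + 79.4 + 3.8 + 79.4 = 283.9 m².
Σ(Sᵢαᵢ) = 121.3×0.03 + 79.4×0.68 + 3.8×0.33 + 79.4×0.05 = 62.855.
Mean coefficient ᾱ = A/S = 0.2214.
Eyring denominator: −S ln(1−ᾱ) = 71.048.
V = 11.5 × 6.9 × 3.4 = 269.79 m³.
T = 0.161·V/[−S·ln(1−ᾱ)] = 0.161·269.79/71.048 = 0.61 s.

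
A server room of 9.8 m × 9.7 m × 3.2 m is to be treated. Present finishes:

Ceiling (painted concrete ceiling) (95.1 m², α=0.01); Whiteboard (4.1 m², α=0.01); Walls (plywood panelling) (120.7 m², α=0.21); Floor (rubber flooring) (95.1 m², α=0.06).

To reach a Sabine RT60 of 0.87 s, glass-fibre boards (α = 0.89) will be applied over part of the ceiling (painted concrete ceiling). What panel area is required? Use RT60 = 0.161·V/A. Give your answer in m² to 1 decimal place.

A₁ = Σ Sᵢαᵢ = 95.1×0.01 + 4.1×0.01 + 120.7×0.21 + 95.1×0.06 = 32.045 sabins.
V = 304.192 m³. Target absorption A₂ = 0.161 × 304.192 / 0.87 = 56.293 sabins.
ΔA needed = 56.293 − 32.045 = 24.248 sabins.
Each m² of panel replacing the ceiling (painted concrete ceiling) adds (0.89 − 0.01) = 0.88 sabins.
Area = ΔA/Δα = 24.248/0.88 = 27.6 m².

27.6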